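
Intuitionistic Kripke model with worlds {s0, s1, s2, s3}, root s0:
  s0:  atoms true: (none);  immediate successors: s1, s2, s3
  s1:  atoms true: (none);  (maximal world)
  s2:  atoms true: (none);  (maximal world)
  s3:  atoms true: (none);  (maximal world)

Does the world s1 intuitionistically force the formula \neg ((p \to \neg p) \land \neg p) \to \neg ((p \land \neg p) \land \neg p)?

s1 \Vdash \neg ((p \to \neg p) \land \neg p) \to \neg ((p \land \neg p) \land \neg p) vacuously: no world accessible from s1 forces the antecedent \neg ((p \to \neg p) \land \neg p).

Yes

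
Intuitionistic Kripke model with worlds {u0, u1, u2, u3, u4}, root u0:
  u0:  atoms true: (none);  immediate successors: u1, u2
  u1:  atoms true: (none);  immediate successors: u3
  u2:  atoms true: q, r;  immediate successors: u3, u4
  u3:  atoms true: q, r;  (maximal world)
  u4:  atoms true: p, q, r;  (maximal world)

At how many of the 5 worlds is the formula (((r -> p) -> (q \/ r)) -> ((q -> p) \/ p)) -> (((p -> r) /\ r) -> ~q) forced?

u0: does not force it — u0 ||-/- (((r -> p) -> (q \/ r)) -> ((q -> p) \/ p)) -> (((p -> r) /\ r) -> ~q): at the accessible world u4, u4 ||- ((r -> p) -> (q \/ r)) -> ((q -> p) \/ p) but u4 ||-/- ((p -> r) /\ r) -> ~q.
u1: forces it.
u2: does not force it — u2 ||-/- (((r -> p) -> (q \/ r)) -> ((q -> p) \/ p)) -> (((p -> r) /\ r) -> ~q): at the accessible world u4, u4 ||- ((r -> p) -> (q \/ r)) -> ((q -> p) \/ p) but u4 ||-/- ((p -> r) /\ r) -> ~q.
u3: forces it.
u4: does not force it.
Worlds forcing the formula: {u1, u3}.

2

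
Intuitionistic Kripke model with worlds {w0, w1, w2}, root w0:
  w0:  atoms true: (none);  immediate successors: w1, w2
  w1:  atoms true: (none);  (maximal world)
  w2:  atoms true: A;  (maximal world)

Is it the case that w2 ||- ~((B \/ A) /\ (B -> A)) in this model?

No

w2 ||-/- ~((B \/ A) /\ (B -> A)) since w2 is accessible from w2 and w2 ||- (B \/ A) /\ (B -> A).
w2 ||- (B \/ A) /\ (B -> A) since w2 forces both conjuncts.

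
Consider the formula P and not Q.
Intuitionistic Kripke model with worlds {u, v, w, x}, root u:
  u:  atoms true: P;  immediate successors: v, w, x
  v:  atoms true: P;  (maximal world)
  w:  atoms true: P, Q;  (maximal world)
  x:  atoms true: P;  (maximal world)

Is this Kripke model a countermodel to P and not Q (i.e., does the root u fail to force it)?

Yes

u does not force P and not Q since u fails not Q.
So the root u does not force P and not Q; the model is a countermodel.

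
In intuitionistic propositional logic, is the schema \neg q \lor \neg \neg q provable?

This is the weak law of excluded middle, which is not intuitionistically valid.
A Kripke countermodel: worlds a, b, c; order generated by a \le b, a \le c; atoms true at each world — a:{}; b:{q}; c:{}.
a \nVdash \neg q \lor \neg \neg q: neither disjunct is forced at a.
a \nVdash \neg q since b is accessible from a and b \Vdash q.
So the root a does not force the formula.

No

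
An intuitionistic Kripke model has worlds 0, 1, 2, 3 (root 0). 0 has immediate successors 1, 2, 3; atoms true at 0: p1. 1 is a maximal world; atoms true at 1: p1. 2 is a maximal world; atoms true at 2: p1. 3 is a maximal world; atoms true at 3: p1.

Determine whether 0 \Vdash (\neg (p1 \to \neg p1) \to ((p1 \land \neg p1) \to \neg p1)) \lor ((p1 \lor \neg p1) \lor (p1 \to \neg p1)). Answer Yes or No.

0 \Vdash (\neg (p1 \to \neg p1) \to ((p1 \land \neg p1) \to \neg p1)) \lor ((p1 \lor \neg p1) \lor (p1 \to \neg p1)) via the disjunct \neg (p1 \to \neg p1) \to ((p1 \land \neg p1) \to \neg p1).

Yes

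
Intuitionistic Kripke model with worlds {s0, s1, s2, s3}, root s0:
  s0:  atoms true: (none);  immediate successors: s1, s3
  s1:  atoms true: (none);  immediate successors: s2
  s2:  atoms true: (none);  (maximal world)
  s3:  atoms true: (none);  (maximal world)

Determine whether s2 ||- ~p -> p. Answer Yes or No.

s2 ||-/- ~p -> p: already at s2 itself, s2 ||- ~p but s2 ||-/- p.
s2 lacks atom p, so s2 ||-/- p.

No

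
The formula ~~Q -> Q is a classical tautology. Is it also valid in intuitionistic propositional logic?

No

This is double-negation elimination, which is not intuitionistically valid.
A Kripke countermodel: worlds 0, 1; order generated by 0 <= 1; atoms true at each world — 0:{}; 1:{Q}.
0 ||-/- ~~Q -> Q: already at 0 itself, 0 ||- ~~Q but 0 ||-/- Q.
0 lacks atom Q, so 0 ||-/- Q.
So the root 0 does not force the formula.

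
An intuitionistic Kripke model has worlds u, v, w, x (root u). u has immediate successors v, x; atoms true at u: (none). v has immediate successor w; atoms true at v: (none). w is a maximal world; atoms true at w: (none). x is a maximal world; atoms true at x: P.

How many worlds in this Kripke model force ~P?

u: does not force it — u ||-/- ~P since x is accessible from u and x ||- P.
v: forces it.
w: forces it.
x: does not force it.
Worlds forcing the formula: {v, w}.

2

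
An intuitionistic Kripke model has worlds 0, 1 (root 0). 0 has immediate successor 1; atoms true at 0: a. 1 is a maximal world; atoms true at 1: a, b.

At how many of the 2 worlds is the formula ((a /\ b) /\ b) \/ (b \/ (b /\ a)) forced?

0: does not force it — 0 ||-/- ((a /\ b) /\ b) \/ (b \/ (b /\ a)): neither disjunct is forced at 0.
1: forces it.
Worlds forcing the formula: {1}.

1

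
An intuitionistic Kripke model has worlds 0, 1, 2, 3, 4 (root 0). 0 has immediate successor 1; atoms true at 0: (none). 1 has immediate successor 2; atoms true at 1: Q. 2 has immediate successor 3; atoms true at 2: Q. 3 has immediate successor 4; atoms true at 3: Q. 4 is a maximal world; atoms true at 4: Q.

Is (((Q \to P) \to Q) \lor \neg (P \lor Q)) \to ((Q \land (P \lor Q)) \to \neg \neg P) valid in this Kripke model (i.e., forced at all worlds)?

No

Not every world: 0 \nVdash (((Q \to P) \to Q) \lor \neg (P \lor Q)) \to ((Q \land (P \lor Q)) \to \neg \neg P).
0 \nVdash (((Q \to P) \to Q) \lor \neg (P \lor Q)) \to ((Q \land (P \lor Q)) \to \neg \neg P): already at 0 itself, 0 \Vdash ((Q \to P) \to Q) \lor \neg (P \lor Q) but 0 \nVdash (Q \land (P \lor Q)) \to \neg \neg P.
0 \nVdash (Q \land (P \lor Q)) \to \neg \neg P: at the accessible world 1, 1 \Vdash Q \land (P \lor Q) but 1 \nVdash \neg \neg P.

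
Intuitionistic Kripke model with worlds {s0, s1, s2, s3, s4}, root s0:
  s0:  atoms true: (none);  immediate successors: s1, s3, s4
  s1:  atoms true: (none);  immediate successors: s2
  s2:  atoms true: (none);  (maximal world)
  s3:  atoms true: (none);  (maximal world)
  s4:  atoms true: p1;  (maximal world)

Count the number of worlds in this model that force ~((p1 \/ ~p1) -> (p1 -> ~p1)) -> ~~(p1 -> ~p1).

3

s0: does not force it — s0 ||-/- ~((p1 \/ ~p1) -> (p1 -> ~p1)) -> ~~(p1 -> ~p1): at the accessible world s4, s4 ||- ~((p1 \/ ~p1) -> (p1 -> ~p1)) but s4 ||-/- ~~(p1 -> ~p1).
s1: forces it.
s2: forces it.
s3: forces it.
s4: does not force it.
Worlds forcing the formula: {s1, s2, s3}.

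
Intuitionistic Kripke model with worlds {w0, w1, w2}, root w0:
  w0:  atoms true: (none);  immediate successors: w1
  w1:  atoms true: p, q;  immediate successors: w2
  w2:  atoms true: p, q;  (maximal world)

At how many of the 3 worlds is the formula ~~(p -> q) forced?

3

w0: forces it.
w1: forces it.
w2: forces it.
Worlds forcing the formula: {w0, w1, w2}.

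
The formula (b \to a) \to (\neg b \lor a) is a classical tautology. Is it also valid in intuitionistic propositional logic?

This is the material-implication-as-disjunction principle, which is not intuitionistically valid.
A Kripke countermodel: worlds u0, u1; order generated by u0 \le u1; atoms true at each world — u0:{}; u1:{a,b}.
u0 \nVdash (b \to a) \to (\neg b \lor a): already at u0 itself, u0 \Vdash b \to a but u0 \nVdash \neg b \lor a.
u0 \nVdash \neg b \lor a: neither disjunct is forced at u0.
u0 \nVdash \neg b since u1 is accessible from u0 and u1 \Vdash b.
So the root u0 does not force the formula.

No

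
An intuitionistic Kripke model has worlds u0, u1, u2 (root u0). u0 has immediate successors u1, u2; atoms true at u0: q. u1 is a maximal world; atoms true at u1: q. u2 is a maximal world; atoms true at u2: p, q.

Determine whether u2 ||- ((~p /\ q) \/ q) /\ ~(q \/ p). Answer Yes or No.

No

u2 ||-/- ((~p /\ q) \/ q) /\ ~(q \/ p) since u2 fails ~(q \/ p).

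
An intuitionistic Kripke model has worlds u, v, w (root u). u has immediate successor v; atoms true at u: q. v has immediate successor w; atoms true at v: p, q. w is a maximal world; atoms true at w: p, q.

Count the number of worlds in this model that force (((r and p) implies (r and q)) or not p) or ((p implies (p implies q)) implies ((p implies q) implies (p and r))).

u: forces it.
v: forces it.
w: forces it.
Worlds forcing the formula: {u, v, w}.

3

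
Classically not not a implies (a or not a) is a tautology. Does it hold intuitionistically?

This is a variant of double-negation elimination (deriving excluded middle from double negation), which is not intuitionistically valid.
A Kripke countermodel: worlds s0, s1; order generated by s0 <= s1; atoms true at each world — s0:{}; s1:{a}.
s0 does not force not not a implies (a or not a): already at s0 itself, s0 forces not not a but s0 does not force a or not a.
s0 does not force a or not a: neither disjunct is forced at s0.
s0 lacks atom a, so s0 does not force a.
So the root s0 does not force the formula.

No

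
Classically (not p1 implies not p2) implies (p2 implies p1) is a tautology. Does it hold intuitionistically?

No

This is the converse of contraposition, which is not intuitionistically valid.
A Kripke countermodel: worlds a, b; order generated by a <= b; atoms true at each world — a:{p2}; b:{p1,p2}.
a does not force (not p1 implies not p2) implies (p2 implies p1): already at a itself, a forces not p1 implies not p2 but a does not force p2 implies p1.
a does not force p2 implies p1: already at a itself, a forces p2 but a does not force p1.
a lacks atom p1, so a does not force p1.
So the root a does not force the formula.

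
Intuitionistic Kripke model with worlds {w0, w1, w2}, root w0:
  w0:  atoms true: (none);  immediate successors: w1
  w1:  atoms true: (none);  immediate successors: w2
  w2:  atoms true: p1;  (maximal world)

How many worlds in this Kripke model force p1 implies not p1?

w0: does not force it — w0 does not force p1 implies not p1: at the accessible world w2, w2 forces p1 but w2 does not force not p1.
w1: does not force it — w1 does not force p1 implies not p1: at the accessible world w2, w2 forces p1 but w2 does not force not p1.
w2: does not force it.
Worlds forcing the formula: { }.

0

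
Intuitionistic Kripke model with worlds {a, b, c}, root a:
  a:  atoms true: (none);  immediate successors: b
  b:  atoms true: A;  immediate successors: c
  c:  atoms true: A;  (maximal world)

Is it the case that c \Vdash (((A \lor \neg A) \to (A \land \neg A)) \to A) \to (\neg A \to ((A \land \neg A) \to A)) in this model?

c \Vdash (((A \lor \neg A) \to (A \land \neg A)) \to A) \to (\neg A \to ((A \land \neg A) \to A)): every world accessible from c that forces ((A \lor \neg A) \to (A \land \neg A)) \to A (namely c) also forces \neg A \to ((A \land \neg A) \to A).

Yes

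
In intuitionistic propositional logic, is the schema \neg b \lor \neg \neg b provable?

This is the weak law of excluded middle, which is not intuitionistically valid.
A Kripke countermodel: worlds u0, u1, u2; order generated by u0 \le u1, u0 \le u2; atoms true at each world — u0:{}; u1:{b}; u2:{}.
u0 \nVdash \neg b \lor \neg \neg b: neither disjunct is forced at u0.
u0 \nVdash \neg b since u1 is accessible from u0 and u1 \Vdash b.
So the root u0 does not force the formula.

No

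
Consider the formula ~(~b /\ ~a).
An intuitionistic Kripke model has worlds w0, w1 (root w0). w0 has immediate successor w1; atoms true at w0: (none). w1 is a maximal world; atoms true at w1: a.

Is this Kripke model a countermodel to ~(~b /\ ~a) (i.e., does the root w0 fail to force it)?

No

w0 ||- ~(~b /\ ~a): no world accessible from w0 forces ~b /\ ~a.
So the root w0 forces ~(~b /\ ~a); the model is not a countermodel.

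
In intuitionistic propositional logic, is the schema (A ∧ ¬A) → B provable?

This is an instance of ex falso quodlibet, which is intuitionistically derivable.
No world can force both A and ¬A, so the antecedent A ∧ ¬A is never forced and the implication holds vacuously at every world.

Yes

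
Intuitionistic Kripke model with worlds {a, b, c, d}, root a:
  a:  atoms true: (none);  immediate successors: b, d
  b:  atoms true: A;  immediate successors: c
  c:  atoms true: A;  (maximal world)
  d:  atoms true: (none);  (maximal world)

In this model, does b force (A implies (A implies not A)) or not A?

No

b does not force (A implies (A implies not A)) or not A: neither disjunct is forced at b.
b does not force A implies (A implies not A): already at b itself, b forces A but b does not force A implies not A.
b does not force A implies not A: already at b itself, b forces A but b does not force not A.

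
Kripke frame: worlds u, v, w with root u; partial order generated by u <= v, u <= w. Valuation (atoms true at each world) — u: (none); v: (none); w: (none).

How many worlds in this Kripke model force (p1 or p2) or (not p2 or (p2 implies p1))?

3

u: forces it.
v: forces it.
w: forces it.
Worlds forcing the formula: {u, v, w}.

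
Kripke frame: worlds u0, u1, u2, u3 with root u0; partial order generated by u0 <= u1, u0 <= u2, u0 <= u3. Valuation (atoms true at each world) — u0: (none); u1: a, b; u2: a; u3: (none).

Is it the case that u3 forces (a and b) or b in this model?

No

u3 does not force (a and b) or b: neither disjunct is forced at u3.
u3 does not force a and b since u3 fails a.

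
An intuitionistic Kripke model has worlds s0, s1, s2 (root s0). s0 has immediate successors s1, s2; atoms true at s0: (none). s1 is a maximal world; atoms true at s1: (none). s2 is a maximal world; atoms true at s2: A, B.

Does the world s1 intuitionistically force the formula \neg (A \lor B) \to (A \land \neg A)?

No

s1 \nVdash \neg (A \lor B) \to (A \land \neg A): already at s1 itself, s1 \Vdash \neg (A \lor B) but s1 \nVdash A \land \neg A.
s1 \nVdash A \land \neg A since s1 fails A.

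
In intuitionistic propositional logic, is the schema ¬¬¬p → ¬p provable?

This is triple-negation reduction, which is intuitionistically derivable.
Assume ¬¬¬p and suppose p. Then ¬¬p (double-negation introduction), contradicting ¬¬¬p. So ¬p.

Yes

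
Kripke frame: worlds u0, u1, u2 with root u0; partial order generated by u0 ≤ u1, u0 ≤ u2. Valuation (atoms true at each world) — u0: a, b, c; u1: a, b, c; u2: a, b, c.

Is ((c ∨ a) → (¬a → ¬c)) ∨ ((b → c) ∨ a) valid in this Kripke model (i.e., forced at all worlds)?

u0 ⊩ ((c ∨ a) → (¬a → ¬c)) ∨ ((b → c) ∨ a) via the disjunct (c ∨ a) → (¬a → ¬c).
Since the root u0 forces ((c ∨ a) → (¬a → ¬c)) ∨ ((b → c) ∨ a) and forcing is persistent (monotone upward), every world forces it.

Yes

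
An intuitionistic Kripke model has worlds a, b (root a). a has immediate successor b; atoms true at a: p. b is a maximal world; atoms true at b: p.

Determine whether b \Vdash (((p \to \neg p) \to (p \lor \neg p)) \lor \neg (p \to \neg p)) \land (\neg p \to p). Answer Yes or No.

Yes

b \Vdash (((p \to \neg p) \to (p \lor \neg p)) \lor \neg (p \to \neg p)) \land (\neg p \to p) since b forces both conjuncts.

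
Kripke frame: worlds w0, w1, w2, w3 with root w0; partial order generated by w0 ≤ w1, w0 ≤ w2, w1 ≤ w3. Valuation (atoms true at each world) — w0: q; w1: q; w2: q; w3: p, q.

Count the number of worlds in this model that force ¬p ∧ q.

1

w0: does not force it — w0 ⊮ ¬p ∧ q since w0 fails ¬p.
w1: does not force it — w1 ⊮ ¬p ∧ q since w1 fails ¬p.
w2: forces it.
w3: does not force it — w3 ⊮ ¬p ∧ q since w3 fails ¬p.
Worlds forcing the formula: {w2}.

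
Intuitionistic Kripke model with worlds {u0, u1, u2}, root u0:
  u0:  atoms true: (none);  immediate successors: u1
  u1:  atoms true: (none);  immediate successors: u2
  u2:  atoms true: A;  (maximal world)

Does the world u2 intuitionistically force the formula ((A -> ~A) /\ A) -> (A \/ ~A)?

u2 ||- ((A -> ~A) /\ A) -> (A \/ ~A) vacuously: no world accessible from u2 forces the antecedent (A -> ~A) /\ A.

Yes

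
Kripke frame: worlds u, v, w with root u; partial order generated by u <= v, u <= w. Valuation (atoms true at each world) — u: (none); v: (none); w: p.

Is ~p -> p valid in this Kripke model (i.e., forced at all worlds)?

Not every world: u ||-/- ~p -> p.
u ||-/- ~p -> p: at the accessible world v, v ||- ~p but v ||-/- p.
v lacks atom p, so v ||-/- p.

No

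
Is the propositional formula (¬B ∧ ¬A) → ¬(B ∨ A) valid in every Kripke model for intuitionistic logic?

Yes

This is a constructively valid De Morgan direction (conjunction of negations to negated disjunction), which is intuitionistically derivable.
If both ¬B and ¬A hold at a world, no accessible world forces B or forces A, so none forces B ∨ A.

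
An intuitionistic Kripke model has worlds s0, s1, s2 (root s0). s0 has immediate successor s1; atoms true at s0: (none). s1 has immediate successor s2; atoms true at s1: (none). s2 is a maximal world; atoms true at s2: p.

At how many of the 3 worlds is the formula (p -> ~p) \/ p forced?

s0: does not force it — s0 ||-/- (p -> ~p) \/ p: neither disjunct is forced at s0.
s1: does not force it.
s2: forces it.
Worlds forcing the formula: {s2}.

1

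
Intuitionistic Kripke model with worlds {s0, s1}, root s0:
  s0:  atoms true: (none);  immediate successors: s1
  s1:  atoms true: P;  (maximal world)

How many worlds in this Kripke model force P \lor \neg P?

1

s0: does not force it — s0 \nVdash P \lor \neg P: neither disjunct is forced at s0.
s1: forces it.
Worlds forcing the formula: {s1}.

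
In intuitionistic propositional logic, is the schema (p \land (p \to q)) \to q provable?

Yes

This is modus ponens in implicational form, which is intuitionistically derivable.
If a world forces p and p \to q, then applying the implication at that world (which is accessible from itself) gives q.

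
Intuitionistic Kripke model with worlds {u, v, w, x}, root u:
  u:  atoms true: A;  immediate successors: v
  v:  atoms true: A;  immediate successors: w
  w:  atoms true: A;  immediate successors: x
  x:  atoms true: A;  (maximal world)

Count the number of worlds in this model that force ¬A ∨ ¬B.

4

u: forces it.
v: forces it.
w: forces it.
x: forces it.
Worlds forcing the formula: {u, v, w, x}.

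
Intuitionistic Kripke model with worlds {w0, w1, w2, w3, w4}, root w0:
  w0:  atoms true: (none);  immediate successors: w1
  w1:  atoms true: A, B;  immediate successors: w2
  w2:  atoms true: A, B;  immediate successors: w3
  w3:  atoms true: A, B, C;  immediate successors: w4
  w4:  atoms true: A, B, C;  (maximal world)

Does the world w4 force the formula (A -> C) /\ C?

w4 ||- (A -> C) /\ C since w4 forces both conjuncts.

Yes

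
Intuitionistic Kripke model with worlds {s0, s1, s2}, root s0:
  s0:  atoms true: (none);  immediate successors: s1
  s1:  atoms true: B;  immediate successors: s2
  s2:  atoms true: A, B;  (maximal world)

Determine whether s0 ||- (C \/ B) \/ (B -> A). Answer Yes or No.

s0 ||-/- (C \/ B) \/ (B -> A): neither disjunct is forced at s0.
s0 ||-/- C \/ B: neither disjunct is forced at s0.
s0 lacks atom C, so s0 ||-/- C.

No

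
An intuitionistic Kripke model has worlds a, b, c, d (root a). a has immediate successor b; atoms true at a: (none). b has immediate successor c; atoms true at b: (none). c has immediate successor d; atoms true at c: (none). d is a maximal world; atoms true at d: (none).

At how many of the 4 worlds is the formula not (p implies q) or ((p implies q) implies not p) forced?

4

a: forces it.
b: forces it.
c: forces it.
d: forces it.
Worlds forcing the formula: {a, b, c, d}.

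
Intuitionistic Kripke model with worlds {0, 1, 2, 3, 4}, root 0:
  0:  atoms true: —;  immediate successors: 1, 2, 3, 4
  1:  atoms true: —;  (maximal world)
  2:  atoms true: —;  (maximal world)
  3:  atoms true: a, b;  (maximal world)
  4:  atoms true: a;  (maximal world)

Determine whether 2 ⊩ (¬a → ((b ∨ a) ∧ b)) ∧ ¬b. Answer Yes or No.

No

2 ⊮ (¬a → ((b ∨ a) ∧ b)) ∧ ¬b since 2 fails ¬a → ((b ∨ a) ∧ b).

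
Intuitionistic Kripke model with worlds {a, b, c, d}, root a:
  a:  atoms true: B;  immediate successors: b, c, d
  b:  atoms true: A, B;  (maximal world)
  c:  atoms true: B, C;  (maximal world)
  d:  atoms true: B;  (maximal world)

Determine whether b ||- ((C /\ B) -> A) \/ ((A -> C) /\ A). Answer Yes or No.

b ||- ((C /\ B) -> A) \/ ((A -> C) /\ A) via the disjunct (C /\ B) -> A.

Yes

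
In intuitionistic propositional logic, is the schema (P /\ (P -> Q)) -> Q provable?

This is modus ponens in implicational form, which is intuitionistically derivable.
If a world forces P and P -> Q, then applying the implication at that world (which is accessible from itself) gives Q.

Yes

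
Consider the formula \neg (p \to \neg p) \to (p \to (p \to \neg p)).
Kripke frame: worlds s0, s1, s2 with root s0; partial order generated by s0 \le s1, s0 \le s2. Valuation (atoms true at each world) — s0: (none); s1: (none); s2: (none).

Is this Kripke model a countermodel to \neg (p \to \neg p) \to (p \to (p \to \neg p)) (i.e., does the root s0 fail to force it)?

s0 \Vdash \neg (p \to \neg p) \to (p \to (p \to \neg p)) vacuously: no world accessible from s0 forces the antecedent \neg (p \to \neg p).
So the root s0 forces \neg (p \to \neg p) \to (p \to (p \to \neg p)); the model is not a countermodel.

No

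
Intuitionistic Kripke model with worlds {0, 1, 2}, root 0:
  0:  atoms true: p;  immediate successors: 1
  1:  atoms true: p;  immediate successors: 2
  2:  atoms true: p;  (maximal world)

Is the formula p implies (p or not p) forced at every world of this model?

0 forces p implies (p or not p): every world accessible from 0 that forces p (namely 0, 1, 2) also forces p or not p.
Since the root 0 forces p implies (p or not p) and forcing is persistent (monotone upward), every world forces it.

Yes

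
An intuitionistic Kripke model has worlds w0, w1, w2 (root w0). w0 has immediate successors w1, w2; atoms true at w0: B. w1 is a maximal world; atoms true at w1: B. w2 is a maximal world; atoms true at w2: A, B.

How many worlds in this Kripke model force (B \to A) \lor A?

1

w0: does not force it — w0 \nVdash (B \to A) \lor A: neither disjunct is forced at w0.
w1: does not force it — w1 \nVdash (B \to A) \lor A: neither disjunct is forced at w1.
w2: forces it.
Worlds forcing the formula: {w2}.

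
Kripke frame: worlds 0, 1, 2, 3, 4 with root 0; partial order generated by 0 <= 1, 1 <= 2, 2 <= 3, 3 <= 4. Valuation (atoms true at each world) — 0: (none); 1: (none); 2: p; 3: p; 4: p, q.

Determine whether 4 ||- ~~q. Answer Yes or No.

Yes

4 ||- ~~q: no world accessible from 4 forces ~q.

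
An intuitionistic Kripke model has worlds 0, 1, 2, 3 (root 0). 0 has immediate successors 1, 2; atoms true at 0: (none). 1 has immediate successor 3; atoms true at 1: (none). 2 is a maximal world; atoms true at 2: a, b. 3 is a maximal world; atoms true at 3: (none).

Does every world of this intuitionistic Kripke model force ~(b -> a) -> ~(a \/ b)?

0 ||- ~(b -> a) -> ~(a \/ b) vacuously: no world accessible from 0 forces the antecedent ~(b -> a).
Since the root 0 forces ~(b -> a) -> ~(a \/ b) and forcing is persistent (monotone upward), every world forces it.

Yes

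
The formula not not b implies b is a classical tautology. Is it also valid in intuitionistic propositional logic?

This is double-negation elimination, which is not intuitionistically valid.
A Kripke countermodel: worlds w0, w1; order generated by w0 <= w1; atoms true at each world — w0:{}; w1:{b}.
w0 does not force not not b implies b: already at w0 itself, w0 forces not not b but w0 does not force b.
w0 lacks atom b, so w0 does not force b.
So the root w0 does not force the formula.

No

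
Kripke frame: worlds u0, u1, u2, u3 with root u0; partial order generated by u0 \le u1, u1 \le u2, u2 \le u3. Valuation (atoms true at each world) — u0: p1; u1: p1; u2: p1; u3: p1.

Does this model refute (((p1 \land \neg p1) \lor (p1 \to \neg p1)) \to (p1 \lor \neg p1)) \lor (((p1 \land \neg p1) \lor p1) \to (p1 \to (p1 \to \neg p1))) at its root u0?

No

u0 \Vdash (((p1 \land \neg p1) \lor (p1 \to \neg p1)) \to (p1 \lor \neg p1)) \lor (((p1 \land \neg p1) \lor p1) \to (p1 \to (p1 \to \neg p1))) via the disjunct ((p1 \land \neg p1) \lor (p1 \to \neg p1)) \to (p1 \lor \neg p1).
So the root u0 forces (((p1 \land \neg p1) \lor (p1 \to \neg p1)) \to (p1 \lor \neg p1)) \lor (((p1 \land \neg p1) \lor p1) \to (p1 \to (p1 \to \neg p1))); the model is not a countermodel.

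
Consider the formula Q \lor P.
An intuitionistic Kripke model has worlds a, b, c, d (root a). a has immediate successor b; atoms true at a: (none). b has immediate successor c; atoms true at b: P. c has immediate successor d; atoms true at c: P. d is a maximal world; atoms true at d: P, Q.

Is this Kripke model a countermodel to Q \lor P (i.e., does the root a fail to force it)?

a \nVdash Q \lor P: neither disjunct is forced at a.
a lacks atom Q, so a \nVdash Q.
So the root a does not force Q \lor P; the model is a countermodel.

Yes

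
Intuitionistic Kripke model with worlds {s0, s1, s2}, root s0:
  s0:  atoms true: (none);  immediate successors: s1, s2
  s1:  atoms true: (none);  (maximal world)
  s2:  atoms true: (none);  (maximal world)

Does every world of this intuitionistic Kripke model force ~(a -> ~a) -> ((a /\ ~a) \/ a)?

Yes

s0 ||- ~(a -> ~a) -> ((a /\ ~a) \/ a) vacuously: no world accessible from s0 forces the antecedent ~(a -> ~a).
Since the root s0 forces ~(a -> ~a) -> ((a /\ ~a) \/ a) and forcing is persistent (monotone upward), every world forces it.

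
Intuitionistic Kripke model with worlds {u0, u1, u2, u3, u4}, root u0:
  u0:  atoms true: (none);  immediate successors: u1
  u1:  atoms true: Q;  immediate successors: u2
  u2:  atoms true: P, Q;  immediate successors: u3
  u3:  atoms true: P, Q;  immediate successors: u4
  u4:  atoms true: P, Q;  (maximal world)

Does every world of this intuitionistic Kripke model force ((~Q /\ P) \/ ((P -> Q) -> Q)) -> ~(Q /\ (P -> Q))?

No

Not every world: u0 ||-/- ((~Q /\ P) \/ ((P -> Q) -> Q)) -> ~(Q /\ (P -> Q)).
u0 ||-/- ((~Q /\ P) \/ ((P -> Q) -> Q)) -> ~(Q /\ (P -> Q)): at the accessible world u1, u1 ||- (~Q /\ P) \/ ((P -> Q) -> Q) but u1 ||-/- ~(Q /\ (P -> Q)).
u1 ||-/- ~(Q /\ (P -> Q)) since u1 is accessible from u1 and u1 ||- Q /\ (P -> Q).
u1 ||- Q /\ (P -> Q) since u1 forces both conjuncts.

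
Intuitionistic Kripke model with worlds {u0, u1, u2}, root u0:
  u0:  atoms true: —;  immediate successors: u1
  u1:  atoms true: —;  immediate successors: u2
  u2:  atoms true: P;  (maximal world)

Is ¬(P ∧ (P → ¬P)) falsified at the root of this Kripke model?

No

u0 ⊩ ¬(P ∧ (P → ¬P)): no world accessible from u0 forces P ∧ (P → ¬P).
So the root u0 forces ¬(P ∧ (P → ¬P)); the model is not a countermodel.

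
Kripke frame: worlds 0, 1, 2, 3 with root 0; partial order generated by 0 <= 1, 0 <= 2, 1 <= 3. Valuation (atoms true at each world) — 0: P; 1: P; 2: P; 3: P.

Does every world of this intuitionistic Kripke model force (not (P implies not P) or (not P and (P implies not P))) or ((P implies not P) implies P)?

0 forces (not (P implies not P) or (not P and (P implies not P))) or ((P implies not P) implies P) via the disjunct not (P implies not P) or (not P and (P implies not P)).
Since the root 0 forces (not (P implies not P) or (not P and (P implies not P))) or ((P implies not P) implies P) and forcing is persistent (monotone upward), every world forces it.

Yes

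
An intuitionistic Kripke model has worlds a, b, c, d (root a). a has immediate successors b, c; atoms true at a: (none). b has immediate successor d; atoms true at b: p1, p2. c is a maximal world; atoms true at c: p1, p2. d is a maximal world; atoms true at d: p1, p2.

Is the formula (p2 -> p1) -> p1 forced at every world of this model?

Not every world: a ||-/- (p2 -> p1) -> p1.
a ||-/- (p2 -> p1) -> p1: already at a itself, a ||- p2 -> p1 but a ||-/- p1.
a lacks atom p1, so a ||-/- p1.

No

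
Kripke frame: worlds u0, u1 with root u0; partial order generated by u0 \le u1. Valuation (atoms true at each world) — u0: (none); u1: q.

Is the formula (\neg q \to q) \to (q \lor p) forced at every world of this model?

No

Not every world: u0 \nVdash (\neg q \to q) \to (q \lor p).
u0 \nVdash (\neg q \to q) \to (q \lor p): already at u0 itself, u0 \Vdash \neg q \to q but u0 \nVdash q \lor p.
u0 \nVdash q \lor p: neither disjunct is forced at u0.
u0 lacks atom q, so u0 \nVdash q.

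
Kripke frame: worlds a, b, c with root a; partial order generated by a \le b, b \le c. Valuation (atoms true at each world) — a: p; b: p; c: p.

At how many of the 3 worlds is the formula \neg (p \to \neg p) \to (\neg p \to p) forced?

a: forces it.
b: forces it.
c: forces it.
Worlds forcing the formula: {a, b, c}.

3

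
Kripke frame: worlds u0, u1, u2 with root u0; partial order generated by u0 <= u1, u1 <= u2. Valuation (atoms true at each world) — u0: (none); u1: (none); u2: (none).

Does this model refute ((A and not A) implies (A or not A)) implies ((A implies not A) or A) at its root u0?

u0 forces ((A and not A) implies (A or not A)) implies ((A implies not A) or A): every world accessible from u0 that forces (A and not A) implies (A or not A) (namely u0, u1, u2) also forces (A implies not A) or A.
So the root u0 forces ((A and not A) implies (A or not A)) implies ((A implies not A) or A); the model is not a countermodel.

No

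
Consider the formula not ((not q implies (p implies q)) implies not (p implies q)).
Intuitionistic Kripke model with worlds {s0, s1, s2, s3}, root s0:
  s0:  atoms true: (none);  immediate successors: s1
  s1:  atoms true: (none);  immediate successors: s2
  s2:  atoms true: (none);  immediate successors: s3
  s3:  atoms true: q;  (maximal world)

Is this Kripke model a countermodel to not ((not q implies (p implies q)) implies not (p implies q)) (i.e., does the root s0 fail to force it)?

No

s0 forces not ((not q implies (p implies q)) implies not (p implies q)): no world accessible from s0 forces (not q implies (p implies q)) implies not (p implies q).
So the root s0 forces not ((not q implies (p implies q)) implies not (p implies q)); the model is not a countermodel.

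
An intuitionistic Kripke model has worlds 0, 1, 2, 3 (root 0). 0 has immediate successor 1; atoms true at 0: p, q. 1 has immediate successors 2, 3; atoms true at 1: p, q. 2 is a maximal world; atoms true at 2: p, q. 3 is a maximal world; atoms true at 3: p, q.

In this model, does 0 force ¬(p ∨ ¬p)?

0 ⊮ ¬(p ∨ ¬p) since 0 is accessible from 0 and 0 ⊩ p ∨ ¬p.
0 ⊩ p ∨ ¬p via the disjunct p.

No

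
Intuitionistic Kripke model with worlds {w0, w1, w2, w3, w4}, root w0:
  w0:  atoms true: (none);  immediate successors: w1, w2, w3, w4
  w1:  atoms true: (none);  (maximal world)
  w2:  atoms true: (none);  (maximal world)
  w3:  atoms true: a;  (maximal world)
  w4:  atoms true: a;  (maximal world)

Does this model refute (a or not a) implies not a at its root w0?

w0 does not force (a or not a) implies not a: at the accessible world w3, w3 forces a or not a but w3 does not force not a.
w3 does not force not a since w3 is accessible from w3 and w3 forces a.
So the root w0 does not force (a or not a) implies not a; the model is a countermodel.

Yes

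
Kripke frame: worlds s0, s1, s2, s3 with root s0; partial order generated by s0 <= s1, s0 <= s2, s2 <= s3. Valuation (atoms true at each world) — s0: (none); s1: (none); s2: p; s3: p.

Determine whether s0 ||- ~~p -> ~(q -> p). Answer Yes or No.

s0 ||-/- ~~p -> ~(q -> p): at the accessible world s2, s2 ||- ~~p but s2 ||-/- ~(q -> p).
s2 ||-/- ~(q -> p) since s2 is accessible from s2 and s2 ||- q -> p.
s2 ||- q -> p vacuously: no world accessible from s2 forces the antecedent q.

No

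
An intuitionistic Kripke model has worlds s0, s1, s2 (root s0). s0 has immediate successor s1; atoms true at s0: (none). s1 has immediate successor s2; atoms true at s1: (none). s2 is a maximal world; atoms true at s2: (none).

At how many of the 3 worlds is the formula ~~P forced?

s0: does not force it — s0 ||-/- ~~P since s0 is accessible from s0 and s0 ||- ~P.
s1: does not force it — s1 ||-/- ~~P since s1 is accessible from s1 and s1 ||- ~P.
s2: does not force it — s2 ||-/- ~~P since s2 is accessible from s2 and s2 ||- ~P.
Worlds forcing the formula: { }.

0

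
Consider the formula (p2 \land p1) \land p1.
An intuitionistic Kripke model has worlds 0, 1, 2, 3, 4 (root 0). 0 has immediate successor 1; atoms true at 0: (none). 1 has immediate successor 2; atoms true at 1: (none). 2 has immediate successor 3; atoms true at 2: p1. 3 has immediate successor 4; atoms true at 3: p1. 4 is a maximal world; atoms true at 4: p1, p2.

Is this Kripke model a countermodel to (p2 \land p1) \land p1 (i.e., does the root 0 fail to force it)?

0 \nVdash (p2 \land p1) \land p1 since 0 fails p2 \land p1.
So the root 0 does not force (p2 \land p1) \land p1; the model is a countermodel.

Yes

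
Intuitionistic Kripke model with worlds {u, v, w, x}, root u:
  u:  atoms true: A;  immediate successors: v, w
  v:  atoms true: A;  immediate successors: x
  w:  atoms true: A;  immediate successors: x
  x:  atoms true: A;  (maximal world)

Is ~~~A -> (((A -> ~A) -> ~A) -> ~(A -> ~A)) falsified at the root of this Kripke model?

No

u ||- ~~~A -> (((A -> ~A) -> ~A) -> ~(A -> ~A)) vacuously: no world accessible from u forces the antecedent ~~~A.
So the root u forces ~~~A -> (((A -> ~A) -> ~A) -> ~(A -> ~A)); the model is not a countermodel.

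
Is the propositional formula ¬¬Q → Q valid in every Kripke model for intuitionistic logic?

No

This is double-negation elimination, which is not intuitionistically valid.
A Kripke countermodel: worlds a, b; order generated by a ≤ b; atoms true at each world — a:{}; b:{Q}.
a ⊮ ¬¬Q → Q: already at a itself, a ⊩ ¬¬Q but a ⊮ Q.
a lacks atom Q, so a ⊮ Q.
So the root a does not force the formula.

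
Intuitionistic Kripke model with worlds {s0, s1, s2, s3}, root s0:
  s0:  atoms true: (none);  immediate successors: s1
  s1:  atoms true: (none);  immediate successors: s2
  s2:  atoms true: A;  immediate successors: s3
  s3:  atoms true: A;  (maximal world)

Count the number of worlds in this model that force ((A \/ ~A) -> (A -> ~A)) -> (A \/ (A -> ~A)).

4

s0: forces it.
s1: forces it.
s2: forces it.
s3: forces it.
Worlds forcing the formula: {s0, s1, s2, s3}.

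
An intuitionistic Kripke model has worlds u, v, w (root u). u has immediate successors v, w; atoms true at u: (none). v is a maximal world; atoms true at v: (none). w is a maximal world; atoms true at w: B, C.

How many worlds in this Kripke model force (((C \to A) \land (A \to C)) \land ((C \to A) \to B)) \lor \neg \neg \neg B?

u: does not force it — u \nVdash (((C \to A) \land (A \to C)) \land ((C \to A) \to B)) \lor \neg \neg \neg B: neither disjunct is forced at u.
v: forces it.
w: does not force it — w \nVdash (((C \to A) \land (A \to C)) \land ((C \to A) \to B)) \lor \neg \neg \neg B: neither disjunct is forced at w.
Worlds forcing the formula: {v}.

1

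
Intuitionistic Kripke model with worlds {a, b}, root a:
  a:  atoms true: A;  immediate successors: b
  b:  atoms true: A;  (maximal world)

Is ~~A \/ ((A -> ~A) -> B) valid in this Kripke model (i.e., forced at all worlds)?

Yes

a ||- ~~A \/ ((A -> ~A) -> B) via the disjunct ~~A.
Since the root a forces ~~A \/ ((A -> ~A) -> B) and forcing is persistent (monotone upward), every world forces it.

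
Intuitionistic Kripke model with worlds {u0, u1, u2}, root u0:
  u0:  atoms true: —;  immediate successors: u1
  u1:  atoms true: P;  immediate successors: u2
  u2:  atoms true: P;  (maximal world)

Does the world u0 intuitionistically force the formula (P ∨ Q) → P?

u0 ⊩ (P ∨ Q) → P: every world accessible from u0 that forces P ∨ Q (namely u1, u2) also forces P.

Yes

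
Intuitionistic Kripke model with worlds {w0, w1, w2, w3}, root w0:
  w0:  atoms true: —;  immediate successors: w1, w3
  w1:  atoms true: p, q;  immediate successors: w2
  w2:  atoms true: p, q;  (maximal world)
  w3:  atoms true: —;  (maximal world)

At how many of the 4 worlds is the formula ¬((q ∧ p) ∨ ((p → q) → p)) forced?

1

w0: does not force it — w0 ⊮ ¬((q ∧ p) ∨ ((p → q) → p)) since w1 is accessible from w0 and w1 ⊩ (q ∧ p) ∨ ((p → q) → p).
w1: does not force it.
w2: does not force it.
w3: forces it.
Worlds forcing the formula: {w3}.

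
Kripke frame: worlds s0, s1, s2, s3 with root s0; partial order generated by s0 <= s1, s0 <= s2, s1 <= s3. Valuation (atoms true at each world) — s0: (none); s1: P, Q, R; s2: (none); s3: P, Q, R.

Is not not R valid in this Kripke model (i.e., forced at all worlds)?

Not every world: s0 does not force not not R.
s0 does not force not not R since s2 is accessible from s0 and s2 forces not R.
s2 forces not R: no world accessible from s2 forces R.

No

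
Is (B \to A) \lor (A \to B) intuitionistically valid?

No

This is the Gödel–Dummett linearity axiom, which is not intuitionistically valid.
A Kripke countermodel: worlds u, v, w; order generated by u \le v, u \le w; atoms true at each world — u:{}; v:{B}; w:{A}.
u \nVdash (B \to A) \lor (A \to B): neither disjunct is forced at u.
u \nVdash B \to A: at the accessible world v, v \Vdash B but v \nVdash A.
v lacks atom A, so v \nVdash A.
So the root u does not force the formula.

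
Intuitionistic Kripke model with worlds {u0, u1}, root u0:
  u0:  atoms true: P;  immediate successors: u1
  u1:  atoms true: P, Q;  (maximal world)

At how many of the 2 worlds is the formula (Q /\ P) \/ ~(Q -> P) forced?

u0: does not force it — u0 ||-/- (Q /\ P) \/ ~(Q -> P): neither disjunct is forced at u0.
u1: forces it.
Worlds forcing the formula: {u1}.

1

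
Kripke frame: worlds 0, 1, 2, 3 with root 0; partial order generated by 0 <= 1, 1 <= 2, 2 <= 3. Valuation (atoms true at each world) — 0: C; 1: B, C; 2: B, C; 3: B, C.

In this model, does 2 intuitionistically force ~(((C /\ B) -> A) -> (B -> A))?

2 ||-/- ~(((C /\ B) -> A) -> (B -> A)) since 2 is accessible from 2 and 2 ||- ((C /\ B) -> A) -> (B -> A).
2 ||- ((C /\ B) -> A) -> (B -> A) vacuously: no world accessible from 2 forces the antecedent (C /\ B) -> A.

No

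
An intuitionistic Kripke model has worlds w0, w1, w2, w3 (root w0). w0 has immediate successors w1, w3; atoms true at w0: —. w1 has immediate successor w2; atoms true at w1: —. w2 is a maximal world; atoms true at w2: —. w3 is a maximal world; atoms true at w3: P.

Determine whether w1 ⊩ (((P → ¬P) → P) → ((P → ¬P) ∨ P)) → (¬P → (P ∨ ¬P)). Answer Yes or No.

w1 ⊩ (((P → ¬P) → P) → ((P → ¬P) ∨ P)) → (¬P → (P ∨ ¬P)): every world accessible from w1 that forces ((P → ¬P) → P) → ((P → ¬P) ∨ P) (namely w1, w2) also forces ¬P → (P ∨ ¬P).

Yes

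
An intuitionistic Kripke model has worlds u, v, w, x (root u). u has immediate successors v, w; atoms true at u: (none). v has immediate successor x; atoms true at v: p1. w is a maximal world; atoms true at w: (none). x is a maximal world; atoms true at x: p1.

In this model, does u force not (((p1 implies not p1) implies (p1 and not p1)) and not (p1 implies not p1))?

u does not force not (((p1 implies not p1) implies (p1 and not p1)) and not (p1 implies not p1)) since v is accessible from u and v forces ((p1 implies not p1) implies (p1 and not p1)) and not (p1 implies not p1).
v forces ((p1 implies not p1) implies (p1 and not p1)) and not (p1 implies not p1) since v forces both conjuncts.

No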